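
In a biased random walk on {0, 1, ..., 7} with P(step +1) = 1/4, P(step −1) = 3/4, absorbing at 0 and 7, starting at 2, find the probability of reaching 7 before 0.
P(hit 7 before 0) = (1 − (3)^2) / (1 − (3)^7) = 4/1093

Let u_k denote P(reach 7 before 0 | start at k). Boundary: u_0 = 0, u_7 = 1. Recurrence: u_k = 1/4·u_{k+1} + 3/4·u_{k-1} for 1 ≤ k ≤ 6. Try u_k = A + B·r^k with r = q/p = (3/4)/(1/4) = 3. Substitution satisfies the recurrence; boundary conditions give:
  u_k = (1 − r^k) / (1 − r^N) = (1 − (3)^2) / (1 − (3)^7) = 4/1093.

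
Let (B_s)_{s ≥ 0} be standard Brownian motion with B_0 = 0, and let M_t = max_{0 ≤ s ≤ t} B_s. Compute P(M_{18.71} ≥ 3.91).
P(M_{18.71} ≥ 3.91) = 2·P(B_{18.71} ≥ 3.91) = 2(1 − Φ(3.91/√18.71)) ≈ 0.3660

By the reflection principle for Brownian motion, P(M_t ≥ a) = 2 · P(B_t ≥ a) for a ≥ 0. Since B_t ~ N(0, t), P(B_t ≥ 3.91) = 1 − Φ(3.91/√t) = 1 − Φ(3.91/√18.71) = 1 − Φ(0.9039). So
  P(M_{18.71} ≥ 3.91) = 2(1 − Φ(0.9039)) ≈ 0.3660.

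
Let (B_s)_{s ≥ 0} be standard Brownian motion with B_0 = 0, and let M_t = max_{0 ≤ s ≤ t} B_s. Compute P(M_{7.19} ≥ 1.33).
P(M_{7.19} ≥ 1.33) = 2·P(B_{7.19} ≥ 1.33) = 2(1 − Φ(1.33/√7.19)) ≈ 0.6199

By the reflection principle for Brownian motion, P(M_t ≥ a) = 2 · P(B_t ≥ a) for a ≥ 0. Since B_t ~ N(0, t), P(B_t ≥ 1.33) = 1 − Φ(1.33/√t) = 1 − Φ(1.33/√7.19) = 1 − Φ(0.4960). So
  P(M_{7.19} ≥ 1.33) = 2(1 − Φ(0.4960)) ≈ 0.6199.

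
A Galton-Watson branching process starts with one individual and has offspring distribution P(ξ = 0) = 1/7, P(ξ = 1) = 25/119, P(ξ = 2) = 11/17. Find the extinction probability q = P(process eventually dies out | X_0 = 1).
q = 17/77

The pgf is f(s) = 1/7 + 25/119·s + 11/17·s². The extinction probability q is the smallest fixed point of f in [0, 1]. Setting s = f(s):
  11/17·s² + (25/119 − 1)·s + 1/7 = 0
  11/17·s² − (1/7 + 11/17)·s + 1/7 = 0
which factors as (s − 1)·(11/17·s − 1/7) = 0, giving roots s = 1 and s = (1/7)/(11/17) = 17/77.
Mean offspring μ = 25/119 + 2·11/17 = 179/119 > 1 (supercritical), so q < 1. The extinction probability is the smaller root: q = (1/7)/(11/17) = 17/77.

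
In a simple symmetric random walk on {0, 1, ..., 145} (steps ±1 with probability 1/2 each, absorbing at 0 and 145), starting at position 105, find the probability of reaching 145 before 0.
P(hit 145 before 0) = 105/145 = 21/29

Let u_k = P(hit 145 before 0 | start at k). Then u_0 = 0, u_145 = 1, and u_k = u_{k-1}/2 + u_{k+1}/2 for 1 ≤ k ≤ 144. This harmonic recurrence is solved by u_k = k/145, giving u_105 = 105/145 = 21/29.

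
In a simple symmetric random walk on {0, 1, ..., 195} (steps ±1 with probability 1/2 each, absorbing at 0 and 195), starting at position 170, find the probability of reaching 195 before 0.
P(hit 195 before 0) = 170/195 = 34/39

Let u_k = P(hit 195 before 0 | start at k). Then u_0 = 0, u_195 = 1, and u_k = u_{k-1}/2 + u_{k+1}/2 for 1 ≤ k ≤ 194. This harmonic recurrence is solved by u_k = k/195, giving u_170 = 170/195 = 34/39.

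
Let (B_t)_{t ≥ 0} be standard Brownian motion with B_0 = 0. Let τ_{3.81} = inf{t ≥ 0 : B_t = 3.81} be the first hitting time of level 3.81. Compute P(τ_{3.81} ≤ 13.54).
P(τ_{3.81} ≤ 13.54) = 2(1 − Φ(3.81/√13.54)) = 2(1 − Φ(1.0354)) ≈ 0.3005

By the reflection principle for standard BM, P(τ_b ≤ t) = 2 · P(B_t ≥ b). Since B_t ~ N(0, t), P(B_t ≥ 3.81) = 1 − Φ(3.81/√t) = 1 − Φ(3.81/√13.54) = 1 − Φ(1.0354) ≈ 0.15024. Doubling: P(τ_{3.81} ≤ 13.54) ≈ 2 · 0.15024 = 0.30048 ≈ 0.3005.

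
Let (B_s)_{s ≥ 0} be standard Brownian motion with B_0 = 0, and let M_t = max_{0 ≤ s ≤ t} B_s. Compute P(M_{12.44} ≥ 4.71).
P(M_{12.44} ≥ 4.71) = 2·P(B_{12.44} ≥ 4.71) = 2(1 − Φ(4.71/√12.44)) ≈ 0.1817

By the reflection principle for Brownian motion, P(M_t ≥ a) = 2 · P(B_t ≥ a) for a ≥ 0. Since B_t ~ N(0, t), P(B_t ≥ 4.71) = 1 − Φ(4.71/√t) = 1 − Φ(4.71/√12.44) = 1 − Φ(1.3354). So
  P(M_{12.44} ≥ 4.71) = 2(1 − Φ(1.3354)) ≈ 0.1817.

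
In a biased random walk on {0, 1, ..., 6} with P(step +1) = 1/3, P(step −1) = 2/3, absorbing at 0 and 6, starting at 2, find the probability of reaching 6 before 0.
P(hit 6 before 0) = (1 − (2)^2) / (1 − (2)^6) = 1/21

Let u_k denote P(reach 6 before 0 | start at k). Boundary: u_0 = 0, u_6 = 1. Recurrence: u_k = 1/3·u_{k+1} + 2/3·u_{k-1} for 1 ≤ k ≤ 5. Try u_k = A + B·r^k with r = q/p = (2/3)/(1/3) = 2. Substitution satisfies the recurrence; boundary conditions give:
  u_k = (1 − r^k) / (1 − r^N) = (1 − (2)^2) / (1 − (2)^6) = 1/21.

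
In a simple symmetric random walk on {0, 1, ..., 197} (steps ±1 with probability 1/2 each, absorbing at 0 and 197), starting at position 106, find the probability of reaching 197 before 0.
P(hit 197 before 0) = 106/197

Let u_k = P(hit 197 before 0 | start at k). Then u_0 = 0, u_197 = 1, and u_k = u_{k-1}/2 + u_{k+1}/2 for 1 ≤ k ≤ 196. This harmonic recurrence is solved by u_k = k/197, giving u_106 = 106/197.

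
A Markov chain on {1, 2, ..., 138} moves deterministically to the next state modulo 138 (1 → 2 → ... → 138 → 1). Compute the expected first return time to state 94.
E[T_94 | X_0 = 94] = 138

The chain cycles deterministically, so starting at state 94 it returns in exactly 138 steps. Equivalently, the stationary distribution is uniform π_j = 1/138 for every state j, so by Kac's formula E[T_94] = 1/π_94 = 138.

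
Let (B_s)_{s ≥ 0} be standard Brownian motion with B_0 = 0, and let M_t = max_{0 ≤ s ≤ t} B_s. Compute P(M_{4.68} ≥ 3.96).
P(M_{4.68} ≥ 3.96) = 2·P(B_{4.68} ≥ 3.96) = 2(1 − Φ(3.96/√4.68)) ≈ 0.0672

By the reflection principle for Brownian motion, P(M_t ≥ a) = 2 · P(B_t ≥ a) for a ≥ 0. Since B_t ~ N(0, t), P(B_t ≥ 3.96) = 1 − Φ(3.96/√t) = 1 − Φ(3.96/√4.68) = 1 − Φ(1.8305). So
  P(M_{4.68} ≥ 3.96) = 2(1 − Φ(1.8305)) ≈ 0.0672.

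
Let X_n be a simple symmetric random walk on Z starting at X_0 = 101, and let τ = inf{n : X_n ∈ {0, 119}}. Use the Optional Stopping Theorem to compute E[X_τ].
E[X_τ] = 101

X_n is a martingale and τ is a bounded-mean stopping time (indeed τ is finite a.s. with bounded expectation since the walk is in a bounded region). By the OST, E[X_τ] = E[X_0] = 101. Equivalently: E[X_τ] = 119 · P(hit 119 first) + 0 · P(hit 0 first) = 119 · (101/119) = 101.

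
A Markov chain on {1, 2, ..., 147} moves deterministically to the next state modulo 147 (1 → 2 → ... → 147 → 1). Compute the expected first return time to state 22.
E[T_22 | X_0 = 22] = 147

The chain cycles deterministically, so starting at state 22 it returns in exactly 147 steps. Equivalently, the stationary distribution is uniform π_j = 1/147 for every state j, so by Kac's formula E[T_22] = 1/π_22 = 147.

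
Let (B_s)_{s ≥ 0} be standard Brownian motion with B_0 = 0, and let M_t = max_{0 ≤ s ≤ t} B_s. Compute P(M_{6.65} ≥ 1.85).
P(M_{6.65} ≥ 1.85) = 2·P(B_{6.65} ≥ 1.85) = 2(1 − Φ(1.85/√6.65)) ≈ 0.4731

By the reflection principle for Brownian motion, P(M_t ≥ a) = 2 · P(B_t ≥ a) for a ≥ 0. Since B_t ~ N(0, t), P(B_t ≥ 1.85) = 1 − Φ(1.85/√t) = 1 − Φ(1.85/√6.65) = 1 − Φ(0.7174). So
  P(M_{6.65} ≥ 1.85) = 2(1 − Φ(0.7174)) ≈ 0.4731.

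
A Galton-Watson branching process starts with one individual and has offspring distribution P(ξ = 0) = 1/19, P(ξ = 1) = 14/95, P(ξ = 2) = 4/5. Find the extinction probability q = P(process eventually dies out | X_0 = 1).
q = 5/76

The pgf is f(s) = 1/19 + 14/95·s + 4/5·s². The extinction probability q is the smallest fixed point of f in [0, 1]. Setting s = f(s):
  4/5·s² + (14/95 − 1)·s + 1/19 = 0
  4/5·s² − (1/19 + 4/5)·s + 1/19 = 0
which factors as (s − 1)·(4/5·s − 1/19) = 0, giving roots s = 1 and s = (1/19)/(4/5) = 5/76.
Mean offspring μ = 14/95 + 2·4/5 = 166/95 > 1 (supercritical), so q < 1. The extinction probability is the smaller root: q = (1/19)/(4/5) = 5/76.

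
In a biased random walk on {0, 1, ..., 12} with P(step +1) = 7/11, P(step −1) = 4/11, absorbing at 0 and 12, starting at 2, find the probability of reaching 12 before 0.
P(hit 12 before 0) = (1 − (4/7)^2) / (1 − (4/7)^12) = 282475249/418924545

Let u_k denote P(reach 12 before 0 | start at k). Boundary: u_0 = 0, u_12 = 1. Recurrence: u_k = 7/11·u_{k+1} + 4/11·u_{k-1} for 1 ≤ k ≤ 11. Try u_k = A + B·r^k with r = q/p = (4/11)/(7/11) = 4/7. Substitution satisfies the recurrence; boundary conditions give:
  u_k = (1 − r^k) / (1 − r^N) = (1 − (4/7)^2) / (1 − (4/7)^12) = 282475249/418924545.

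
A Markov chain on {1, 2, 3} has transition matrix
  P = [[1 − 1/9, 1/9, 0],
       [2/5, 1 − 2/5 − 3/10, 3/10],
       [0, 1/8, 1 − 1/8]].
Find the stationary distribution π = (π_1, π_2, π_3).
π = (18/35, 1/7, 12/35)

This is a birth-death chain on three states, which satisfies detailed balance: π_1 · P_{12} = π_2 · P_{21} and π_2 · P_{23} = π_3 · P_{32}.
From π_1 · 1/9 = π_2 · 2/5: π_2/π_1 = (1/9)/(2/5) = 5/18.
From π_2 · 3/10 = π_3 · 1/8: π_3/π_2 = (3/10)/(1/8) = 12/5.
Take π_1 proportional to 1; then unnormalized π = (1, 5/18, 2/3). Normalize by dividing by the sum 35/18:
  π = (18/35, 1/7, 12/35).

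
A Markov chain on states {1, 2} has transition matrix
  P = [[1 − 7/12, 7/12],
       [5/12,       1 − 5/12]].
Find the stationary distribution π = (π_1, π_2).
π_1 = 5/12, π_2 = 7/12

Solve πP = π with π_1 + π_2 = 1. From πP = π: π_1 · (1 − 7/12) + π_2 · 5/12 = π_1 ⇒ π_2 · 5/12 = π_1 · 7/12 ⇒ π_2/π_1 = (7/12)/(5/12) = 7/5. Together with π_1 + π_2 = 1:
  π_1 = (5/12)/(7/12 + 5/12) = (5/12)/(1) = 5/12,
  π_2 = (7/12)/(7/12 + 5/12) = (7/12)/(1) = 7/12.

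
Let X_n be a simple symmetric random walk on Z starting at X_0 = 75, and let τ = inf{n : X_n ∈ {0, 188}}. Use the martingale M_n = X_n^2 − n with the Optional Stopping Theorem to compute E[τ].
E[τ] = 8475

M_n = X_n^2 − n is a martingale (since E[X_{n+1}^2 | F_n] = X_n^2 + 1). By OST (τ has finite mean in a bounded region), E[M_τ] = E[M_0] = X_0^2 − 0 = 75^2 = 5625. Also E[M_τ] = E[X_τ^2] − E[τ]. The walk exits at 0 or 188, with P(hit 188 first) = 75/188, so E[X_τ^2] = 188^2 · 75/188 + 0 = 14100. Thus E[τ] = E[X_τ^2] − E[M_τ] = 14100 − 5625 = 8475 = 75(188 − 75) = 8475.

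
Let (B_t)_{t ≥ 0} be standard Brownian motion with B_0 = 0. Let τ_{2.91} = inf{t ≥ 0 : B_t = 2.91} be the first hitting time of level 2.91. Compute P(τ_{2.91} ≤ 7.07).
P(τ_{2.91} ≤ 7.07) = 2(1 − Φ(2.91/√7.07)) = 2(1 − Φ(1.0944)) ≈ 0.2738

By the reflection principle for standard BM, P(τ_b ≤ t) = 2 · P(B_t ≥ b). Since B_t ~ N(0, t), P(B_t ≥ 2.91) = 1 − Φ(2.91/√t) = 1 − Φ(2.91/√7.07) = 1 − Φ(1.0944) ≈ 0.13689. Doubling: P(τ_{2.91} ≤ 7.07) ≈ 2 · 0.13689 = 0.27378 ≈ 0.2738.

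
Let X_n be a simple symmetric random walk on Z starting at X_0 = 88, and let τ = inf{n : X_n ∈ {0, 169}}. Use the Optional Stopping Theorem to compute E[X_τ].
E[X_τ] = 88

X_n is a martingale and τ is a bounded-mean stopping time (indeed τ is finite a.s. with bounded expectation since the walk is in a bounded region). By the OST, E[X_τ] = E[X_0] = 88. Equivalently: E[X_τ] = 169 · P(hit 169 first) + 0 · P(hit 0 first) = 169 · (88/169) = 88.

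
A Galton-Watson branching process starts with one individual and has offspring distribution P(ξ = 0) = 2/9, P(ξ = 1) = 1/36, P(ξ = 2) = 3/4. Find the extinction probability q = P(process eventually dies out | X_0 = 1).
q = 8/27

The pgf is f(s) = 2/9 + 1/36·s + 3/4·s². The extinction probability q is the smallest fixed point of f in [0, 1]. Setting s = f(s):
  3/4·s² + (1/36 − 1)·s + 2/9 = 0
  3/4·s² − (2/9 + 3/4)·s + 2/9 = 0
which factors as (s − 1)·(3/4·s − 2/9) = 0, giving roots s = 1 and s = (2/9)/(3/4) = 8/27.
Mean offspring μ = 1/36 + 2·3/4 = 55/36 > 1 (supercritical), so q < 1. The extinction probability is the smaller root: q = (2/9)/(3/4) = 8/27.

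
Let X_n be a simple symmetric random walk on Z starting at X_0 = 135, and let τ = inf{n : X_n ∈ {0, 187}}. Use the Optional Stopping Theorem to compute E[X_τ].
E[X_τ] = 135

X_n is a martingale and τ is a bounded-mean stopping time (indeed τ is finite a.s. with bounded expectation since the walk is in a bounded region). By the OST, E[X_τ] = E[X_0] = 135. Equivalently: E[X_τ] = 187 · P(hit 187 first) + 0 · P(hit 0 first) = 187 · (135/187) = 135.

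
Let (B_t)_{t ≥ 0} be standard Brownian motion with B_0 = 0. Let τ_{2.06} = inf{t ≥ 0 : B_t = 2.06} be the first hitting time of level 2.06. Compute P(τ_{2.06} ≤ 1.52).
P(τ_{2.06} ≤ 1.52) = 2(1 − Φ(2.06/√1.52)) = 2(1 − Φ(1.6709)) ≈ 0.0947

By the reflection principle for standard BM, P(τ_b ≤ t) = 2 · P(B_t ≥ b). Since B_t ~ N(0, t), P(B_t ≥ 2.06) = 1 − Φ(2.06/√t) = 1 − Φ(2.06/√1.52) = 1 − Φ(1.6709) ≈ 0.04737. Doubling: P(τ_{2.06} ≤ 1.52) ≈ 2 · 0.04737 = 0.09474 ≈ 0.0947.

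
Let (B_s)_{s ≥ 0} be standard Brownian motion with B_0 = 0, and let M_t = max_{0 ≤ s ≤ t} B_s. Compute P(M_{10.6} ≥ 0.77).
P(M_{10.6} ≥ 0.77) = 2·P(B_{10.6} ≥ 0.77) = 2(1 − Φ(0.77/√10.6)) ≈ 0.8130

By the reflection principle for Brownian motion, P(M_t ≥ a) = 2 · P(B_t ≥ a) for a ≥ 0. Since B_t ~ N(0, t), P(B_t ≥ 0.77) = 1 − Φ(0.77/√t) = 1 − Φ(0.77/√10.6) = 1 − Φ(0.2365). So
  P(M_{10.6} ≥ 0.77) = 2(1 − Φ(0.2365)) ≈ 0.8130.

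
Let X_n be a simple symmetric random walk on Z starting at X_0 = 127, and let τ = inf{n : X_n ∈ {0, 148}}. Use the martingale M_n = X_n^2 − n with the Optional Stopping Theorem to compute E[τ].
E[τ] = 2667

M_n = X_n^2 − n is a martingale (since E[X_{n+1}^2 | F_n] = X_n^2 + 1). By OST (τ has finite mean in a bounded region), E[M_τ] = E[M_0] = X_0^2 − 0 = 127^2 = 16129. Also E[M_τ] = E[X_τ^2] − E[τ]. The walk exits at 0 or 148, with P(hit 148 first) = 127/148, so E[X_τ^2] = 148^2 · 127/148 + 0 = 18796. Thus E[τ] = E[X_τ^2] − E[M_τ] = 18796 − 16129 = 2667 = 127(148 − 127) = 2667.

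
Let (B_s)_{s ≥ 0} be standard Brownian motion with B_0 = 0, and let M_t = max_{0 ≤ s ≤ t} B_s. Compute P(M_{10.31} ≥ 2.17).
P(M_{10.31} ≥ 2.17) = 2·P(B_{10.31} ≥ 2.17) = 2(1 − Φ(2.17/√10.31)) ≈ 0.4992

By the reflection principle for Brownian motion, P(M_t ≥ a) = 2 · P(B_t ≥ a) for a ≥ 0. Since B_t ~ N(0, t), P(B_t ≥ 2.17) = 1 − Φ(2.17/√t) = 1 − Φ(2.17/√10.31) = 1 − Φ(0.6758). So
  P(M_{10.31} ≥ 2.17) = 2(1 − Φ(0.6758)) ≈ 0.4992.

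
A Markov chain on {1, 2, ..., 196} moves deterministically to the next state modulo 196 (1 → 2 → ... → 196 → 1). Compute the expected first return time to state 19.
E[T_19 | X_0 = 19] = 196

The chain cycles deterministically, so starting at state 19 it returns in exactly 196 steps. Equivalently, the stationary distribution is uniform π_j = 1/196 for every state j, so by Kac's formula E[T_19] = 1/π_19 = 196.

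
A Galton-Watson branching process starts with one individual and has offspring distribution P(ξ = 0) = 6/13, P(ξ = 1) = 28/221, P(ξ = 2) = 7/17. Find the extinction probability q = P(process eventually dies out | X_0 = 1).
q = 1

Mean offspring μ = 0·6/13 + 1·28/221 + 2·7/17 = 210/221 ≤ 1. For μ ≤ 1 with offspring not concentrated at 1, the Galton-Watson process goes extinct almost surely, so q = 1.
(Algebraic check: The pgf is f(s) = 6/13 + 28/221·s + 7/17·s². The extinction probability q is the smallest fixed point of f in [0, 1]. Setting s = f(s):
  7/17·s² + (28/221 − 1)·s + 6/13 = 0
  7/17·s² − (6/13 + 7/17)·s + 6/13 = 0
which factors as (s − 1)·(7/17·s − 6/13) = 0, giving roots s = 1 and s = (6/13)/(7/17) = 102/91. Since 102/91 ≥ 1, the smallest root in [0, 1] is s = 1.)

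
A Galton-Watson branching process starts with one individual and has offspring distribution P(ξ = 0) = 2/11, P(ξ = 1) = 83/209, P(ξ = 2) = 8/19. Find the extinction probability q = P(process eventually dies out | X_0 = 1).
q = 19/44

The pgf is f(s) = 2/11 + 83/209·s + 8/19·s². The extinction probability q is the smallest fixed point of f in [0, 1]. Setting s = f(s):
  8/19·s² + (83/209 − 1)·s + 2/11 = 0
  8/19·s² − (2/11 + 8/19)·s + 2/11 = 0
which factors as (s − 1)·(8/19·s − 2/11) = 0, giving roots s = 1 and s = (2/11)/(8/19) = 19/44.
Mean offspring μ = 83/209 + 2·8/19 = 259/209 > 1 (supercritical), so q < 1. The extinction probability is the smaller root: q = (2/11)/(8/19) = 19/44.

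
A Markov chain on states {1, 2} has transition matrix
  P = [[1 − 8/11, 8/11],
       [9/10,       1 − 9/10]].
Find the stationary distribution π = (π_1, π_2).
π_1 = 99/179, π_2 = 80/179

Solve πP = π with π_1 + π_2 = 1. From πP = π: π_1 · (1 − 8/11) + π_2 · 9/10 = π_1 ⇒ π_2 · 9/10 = π_1 · 8/11 ⇒ π_2/π_1 = (8/11)/(9/10) = 80/99. Together with π_1 + π_2 = 1:
  π_1 = (9/10)/(8/11 + 9/10) = (9/10)/(179/110) = 99/179,
  π_2 = (8/11)/(8/11 + 9/10) = (8/11)/(179/110) = 80/179.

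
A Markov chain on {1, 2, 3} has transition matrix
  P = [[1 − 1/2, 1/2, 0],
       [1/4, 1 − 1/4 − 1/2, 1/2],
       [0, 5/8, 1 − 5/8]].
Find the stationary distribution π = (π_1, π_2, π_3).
π = (5/23, 10/23, 8/23)

This is a birth-death chain on three states, which satisfies detailed balance: π_1 · P_{12} = π_2 · P_{21} and π_2 · P_{23} = π_3 · P_{32}.
From π_1 · 1/2 = π_2 · 1/4: π_2/π_1 = (1/2)/(1/4) = 2.
From π_2 · 1/2 = π_3 · 5/8: π_3/π_2 = (1/2)/(5/8) = 4/5.
Take π_1 proportional to 1; then unnormalized π = (1, 2, 8/5). Normalize by dividing by the sum 23/5:
  π = (5/23, 10/23, 8/23).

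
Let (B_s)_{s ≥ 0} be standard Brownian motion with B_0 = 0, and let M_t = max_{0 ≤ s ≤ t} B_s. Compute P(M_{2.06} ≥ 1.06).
P(M_{2.06} ≥ 1.06) = 2·P(B_{2.06} ≥ 1.06) = 2(1 − Φ(1.06/√2.06)) ≈ 0.4602

By the reflection principle for Brownian motion, P(M_t ≥ a) = 2 · P(B_t ≥ a) for a ≥ 0. Since B_t ~ N(0, t), P(B_t ≥ 1.06) = 1 − Φ(1.06/√t) = 1 − Φ(1.06/√2.06) = 1 − Φ(0.7385). So
  P(M_{2.06} ≥ 1.06) = 2(1 − Φ(0.7385)) ≈ 0.4602.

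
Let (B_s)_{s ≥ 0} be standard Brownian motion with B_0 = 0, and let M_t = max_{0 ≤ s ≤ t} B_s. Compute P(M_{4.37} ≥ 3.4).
P(M_{4.37} ≥ 3.4) = 2·P(B_{4.37} ≥ 3.4) = 2(1 − Φ(3.4/√4.37)) ≈ 0.1039

By the reflection principle for Brownian motion, P(M_t ≥ a) = 2 · P(B_t ≥ a) for a ≥ 0. Since B_t ~ N(0, t), P(B_t ≥ 3.4) = 1 − Φ(3.4/√t) = 1 − Φ(3.4/√4.37) = 1 − Φ(1.6264). So
  P(M_{4.37} ≥ 3.4) = 2(1 − Φ(1.6264)) ≈ 0.1039.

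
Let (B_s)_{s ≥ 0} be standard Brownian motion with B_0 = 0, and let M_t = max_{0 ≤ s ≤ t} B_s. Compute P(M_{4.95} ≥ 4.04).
P(M_{4.95} ≥ 4.04) = 2·P(B_{4.95} ≥ 4.04) = 2(1 − Φ(4.04/√4.95)) ≈ 0.0694

By the reflection principle for Brownian motion, P(M_t ≥ a) = 2 · P(B_t ≥ a) for a ≥ 0. Since B_t ~ N(0, t), P(B_t ≥ 4.04) = 1 − Φ(4.04/√t) = 1 − Φ(4.04/√4.95) = 1 − Φ(1.8158). So
  P(M_{4.95} ≥ 4.04) = 2(1 − Φ(1.8158)) ≈ 0.0694.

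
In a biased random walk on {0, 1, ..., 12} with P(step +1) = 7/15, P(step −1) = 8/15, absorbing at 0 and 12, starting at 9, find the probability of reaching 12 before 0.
P(hit 12 before 0) = (1 − (8/7)^9) / (1 − (8/7)^12) = 190505287/324723015

Let u_k denote P(reach 12 before 0 | start at k). Boundary: u_0 = 0, u_12 = 1. Recurrence: u_k = 7/15·u_{k+1} + 8/15·u_{k-1} for 1 ≤ k ≤ 11. Try u_k = A + B·r^k with r = q/p = (8/15)/(7/15) = 8/7. Substitution satisfies the recurrence; boundary conditions give:
  u_k = (1 − r^k) / (1 − r^N) = (1 − (8/7)^9) / (1 − (8/7)^12) = 190505287/324723015.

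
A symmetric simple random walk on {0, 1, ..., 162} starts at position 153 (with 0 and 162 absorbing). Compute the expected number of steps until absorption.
E[τ | X_0 = 153] = 1377

Let v_k = E[τ | X_0 = k]. Boundary: v_0 = v_162 = 0. Recurrence: v_k = 1 + (v_{k-1} + v_{k+1})/2 for 1 ≤ k ≤ 161. The particular solution to v_k − (v_{k-1} + v_{k+1})/2 = 1 is v_k = −k^2. Adding homogeneous solution A + B k and matching boundaries gives v_k = k (162 − k). Substituting k = 153: v_153 = 153 · 9 = 1377.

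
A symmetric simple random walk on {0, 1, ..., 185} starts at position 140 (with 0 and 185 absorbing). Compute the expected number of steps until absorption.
E[τ | X_0 = 140] = 6300

Let v_k = E[τ | X_0 = k]. Boundary: v_0 = v_185 = 0. Recurrence: v_k = 1 + (v_{k-1} + v_{k+1})/2 for 1 ≤ k ≤ 184. The particular solution to v_k − (v_{k-1} + v_{k+1})/2 = 1 is v_k = −k^2. Adding homogeneous solution A + B k and matching boundaries gives v_k = k (185 − k). Substituting k = 140: v_140 = 140 · 45 = 6300.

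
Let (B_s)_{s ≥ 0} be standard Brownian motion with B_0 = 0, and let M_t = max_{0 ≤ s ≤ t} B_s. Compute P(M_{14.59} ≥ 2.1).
P(M_{14.59} ≥ 2.1) = 2·P(B_{14.59} ≥ 2.1) = 2(1 − Φ(2.1/√14.59)) ≈ 0.5825

By the reflection principle for Brownian motion, P(M_t ≥ a) = 2 · P(B_t ≥ a) for a ≥ 0. Since B_t ~ N(0, t), P(B_t ≥ 2.1) = 1 − Φ(2.1/√t) = 1 − Φ(2.1/√14.59) = 1 − Φ(0.5498). So
  P(M_{14.59} ≥ 2.1) = 2(1 − Φ(0.5498)) ≈ 0.5825.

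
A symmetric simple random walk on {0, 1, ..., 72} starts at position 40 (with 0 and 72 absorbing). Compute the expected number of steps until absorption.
E[τ | X_0 = 40] = 1280

Let v_k = E[τ | X_0 = k]. Boundary: v_0 = v_72 = 0. Recurrence: v_k = 1 + (v_{k-1} + v_{k+1})/2 for 1 ≤ k ≤ 71. The particular solution to v_k − (v_{k-1} + v_{k+1})/2 = 1 is v_k = −k^2. Adding homogeneous solution A + B k and matching boundaries gives v_k = k (72 − k). Substituting k = 40: v_40 = 40 · 32 = 1280.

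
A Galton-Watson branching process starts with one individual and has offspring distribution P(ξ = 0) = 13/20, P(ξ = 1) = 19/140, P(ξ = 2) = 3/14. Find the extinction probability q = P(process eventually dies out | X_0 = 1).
q = 1

Mean offspring μ = 0·13/20 + 1·19/140 + 2·3/14 = 79/140 ≤ 1. For μ ≤ 1 with offspring not concentrated at 1, the Galton-Watson process goes extinct almost surely, so q = 1.
(Algebraic check: The pgf is f(s) = 13/20 + 19/140·s + 3/14·s². The extinction probability q is the smallest fixed point of f in [0, 1]. Setting s = f(s):
  3/14·s² + (19/140 − 1)·s + 13/20 = 0
  3/14·s² − (13/20 + 3/14)·s + 13/20 = 0
which factors as (s − 1)·(3/14·s − 13/20) = 0, giving roots s = 1 and s = (13/20)/(3/14) = 91/30. Since 91/30 ≥ 1, the smallest root in [0, 1] is s = 1.)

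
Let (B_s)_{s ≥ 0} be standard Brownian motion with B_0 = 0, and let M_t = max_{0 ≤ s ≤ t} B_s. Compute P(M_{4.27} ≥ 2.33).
P(M_{4.27} ≥ 2.33) = 2·P(B_{4.27} ≥ 2.33) = 2(1 − Φ(2.33/√4.27)) ≈ 0.2595

By the reflection principle for Brownian motion, P(M_t ≥ a) = 2 · P(B_t ≥ a) for a ≥ 0. Since B_t ~ N(0, t), P(B_t ≥ 2.33) = 1 − Φ(2.33/√t) = 1 − Φ(2.33/√4.27) = 1 − Φ(1.1276). So
  P(M_{4.27} ≥ 2.33) = 2(1 − Φ(1.1276)) ≈ 0.2595.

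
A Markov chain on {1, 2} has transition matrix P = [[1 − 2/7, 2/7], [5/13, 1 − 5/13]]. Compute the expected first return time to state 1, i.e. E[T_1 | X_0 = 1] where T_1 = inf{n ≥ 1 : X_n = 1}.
E[T_1 | X_0 = 1] = 1/π_1 = 61/35

For an irreducible recurrent Markov chain with stationary distribution π, E[T_i | X_0 = i] = 1/π_i (Kac's formula). Here π_1 = (5/13)/(2/7 + 5/13) = (5/13)/(61/91) = 35/61, so E[T_1 | X_0 = 1] = 1/π_1 = (2/7 + 5/13)/(5/13) = (61/91)/(5/13) = 61/35.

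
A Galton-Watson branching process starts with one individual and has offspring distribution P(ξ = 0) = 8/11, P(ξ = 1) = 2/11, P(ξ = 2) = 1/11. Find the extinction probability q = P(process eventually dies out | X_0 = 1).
q = 1

Mean offspring μ = 0·8/11 + 1·2/11 + 2·1/11 = 4/11 ≤ 1. For μ ≤ 1 with offspring not concentrated at 1, the Galton-Watson process goes extinct almost surely, so q = 1.
(Algebraic check: The pgf is f(s) = 8/11 + 2/11·s + 1/11·s². The extinction probability q is the smallest fixed point of f in [0, 1]. Setting s = f(s):
  1/11·s² + (2/11 − 1)·s + 8/11 = 0
  1/11·s² − (8/11 + 1/11)·s + 8/11 = 0
which factors as (s − 1)·(1/11·s − 8/11) = 0, giving roots s = 1 and s = (8/11)/(1/11) = 8. Since 8 ≥ 1, the smallest root in [0, 1] is s = 1.)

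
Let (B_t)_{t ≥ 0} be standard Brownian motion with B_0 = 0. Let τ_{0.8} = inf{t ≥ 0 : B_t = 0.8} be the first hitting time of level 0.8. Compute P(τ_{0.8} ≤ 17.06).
P(τ_{0.8} ≤ 17.06) = 2(1 − Φ(0.8/√17.06)) = 2(1 − Φ(0.1937)) ≈ 0.8464

By the reflection principle for standard BM, P(τ_b ≤ t) = 2 · P(B_t ≥ b). Since B_t ~ N(0, t), P(B_t ≥ 0.8) = 1 − Φ(0.8/√t) = 1 − Φ(0.8/√17.06) = 1 − Φ(0.1937) ≈ 0.42321. Doubling: P(τ_{0.8} ≤ 17.06) ≈ 2 · 0.42321 = 0.84642 ≈ 0.8464.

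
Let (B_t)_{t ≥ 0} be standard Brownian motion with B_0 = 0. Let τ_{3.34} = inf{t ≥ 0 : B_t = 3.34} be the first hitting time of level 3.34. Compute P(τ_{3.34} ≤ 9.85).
P(τ_{3.34} ≤ 9.85) = 2(1 − Φ(3.34/√9.85)) = 2(1 − Φ(1.0642)) ≈ 0.2872

By the reflection principle for standard BM, P(τ_b ≤ t) = 2 · P(B_t ≥ b). Since B_t ~ N(0, t), P(B_t ≥ 3.34) = 1 − Φ(3.34/√t) = 1 − Φ(3.34/√9.85) = 1 − Φ(1.0642) ≈ 0.14362. Doubling: P(τ_{3.34} ≤ 9.85) ≈ 2 · 0.14362 = 0.28724 ≈ 0.2872.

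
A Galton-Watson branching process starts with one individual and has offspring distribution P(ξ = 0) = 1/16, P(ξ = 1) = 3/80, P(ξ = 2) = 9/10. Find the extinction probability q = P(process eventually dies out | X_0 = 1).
q = 5/72

The pgf is f(s) = 1/16 + 3/80·s + 9/10·s². The extinction probability q is the smallest fixed point of f in [0, 1]. Setting s = f(s):
  9/10·s² + (3/80 − 1)·s + 1/16 = 0
  9/10·s² − (1/16 + 9/10)·s + 1/16 = 0
which factors as (s − 1)·(9/10·s − 1/16) = 0, giving roots s = 1 and s = (1/16)/(9/10) = 5/72.
Mean offspring μ = 3/80 + 2·9/10 = 147/80 > 1 (supercritical), so q < 1. The extinction probability is the smaller root: q = (1/16)/(9/10) = 5/72.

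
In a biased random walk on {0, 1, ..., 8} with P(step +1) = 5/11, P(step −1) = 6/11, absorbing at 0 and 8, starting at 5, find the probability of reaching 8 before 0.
P(hit 8 before 0) = (1 − (6/5)^5) / (1 − (6/5)^8) = 581375/1288991

Let u_k denote P(reach 8 before 0 | start at k). Boundary: u_0 = 0, u_8 = 1. Recurrence: u_k = 5/11·u_{k+1} + 6/11·u_{k-1} for 1 ≤ k ≤ 7. Try u_k = A + B·r^k with r = q/p = (6/11)/(5/11) = 6/5. Substitution satisfies the recurrence; boundary conditions give:
  u_k = (1 − r^k) / (1 − r^N) = (1 − (6/5)^5) / (1 − (6/5)^8) = 581375/1288991.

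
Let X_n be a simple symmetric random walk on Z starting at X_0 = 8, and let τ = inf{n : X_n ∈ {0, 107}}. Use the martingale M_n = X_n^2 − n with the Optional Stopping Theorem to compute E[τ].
E[τ] = 792

M_n = X_n^2 − n is a martingale (since E[X_{n+1}^2 | F_n] = X_n^2 + 1). By OST (τ has finite mean in a bounded region), E[M_τ] = E[M_0] = X_0^2 − 0 = 8^2 = 64. Also E[M_τ] = E[X_τ^2] − E[τ]. The walk exits at 0 or 107, with P(hit 107 first) = 8/107, so E[X_τ^2] = 107^2 · 8/107 + 0 = 856. Thus E[τ] = E[X_τ^2] − E[M_τ] = 856 − 64 = 792 = 8(107 − 8) = 792.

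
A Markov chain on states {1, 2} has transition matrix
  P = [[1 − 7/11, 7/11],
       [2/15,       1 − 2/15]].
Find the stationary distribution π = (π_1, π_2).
π_1 = 22/127, π_2 = 105/127

Solve πP = π with π_1 + π_2 = 1. From πP = π: π_1 · (1 − 7/11) + π_2 · 2/15 = π_1 ⇒ π_2 · 2/15 = π_1 · 7/11 ⇒ π_2/π_1 = (7/11)/(2/15) = 105/22. Together with π_1 + π_2 = 1:
  π_1 = (2/15)/(7/11 + 2/15) = (2/15)/(127/165) = 22/127,
  π_2 = (7/11)/(7/11 + 2/15) = (7/11)/(127/165) = 105/127.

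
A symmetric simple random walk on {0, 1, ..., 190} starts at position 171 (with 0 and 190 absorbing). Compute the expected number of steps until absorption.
E[τ | X_0 = 171] = 3249

Let v_k = E[τ | X_0 = k]. Boundary: v_0 = v_190 = 0. Recurrence: v_k = 1 + (v_{k-1} + v_{k+1})/2 for 1 ≤ k ≤ 189. The particular solution to v_k − (v_{k-1} + v_{k+1})/2 = 1 is v_k = −k^2. Adding homogeneous solution A + B k and matching boundaries gives v_k = k (190 − k). Substituting k = 171: v_171 = 171 · 19 = 3249.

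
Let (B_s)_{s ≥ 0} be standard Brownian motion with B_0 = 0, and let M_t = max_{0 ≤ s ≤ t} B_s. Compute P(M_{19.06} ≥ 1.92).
P(M_{19.06} ≥ 1.92) = 2·P(B_{19.06} ≥ 1.92) = 2(1 − Φ(1.92/√19.06)) ≈ 0.6601

By the reflection principle for Brownian motion, P(M_t ≥ a) = 2 · P(B_t ≥ a) for a ≥ 0. Since B_t ~ N(0, t), P(B_t ≥ 1.92) = 1 − Φ(1.92/√t) = 1 − Φ(1.92/√19.06) = 1 − Φ(0.4398). So
  P(M_{19.06} ≥ 1.92) = 2(1 − Φ(0.4398)) ≈ 0.6601.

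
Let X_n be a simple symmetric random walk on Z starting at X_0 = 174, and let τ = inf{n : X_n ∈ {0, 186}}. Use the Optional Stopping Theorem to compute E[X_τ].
E[X_τ] = 174

X_n is a martingale and τ is a bounded-mean stopping time (indeed τ is finite a.s. with bounded expectation since the walk is in a bounded region). By the OST, E[X_τ] = E[X_0] = 174. Equivalently: E[X_τ] = 186 · P(hit 186 first) + 0 · P(hit 0 first) = 186 · (174/186) = 174.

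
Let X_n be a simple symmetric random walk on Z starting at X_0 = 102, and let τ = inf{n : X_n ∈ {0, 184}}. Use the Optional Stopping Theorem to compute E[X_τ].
E[X_τ] = 102

X_n is a martingale and τ is a bounded-mean stopping time (indeed τ is finite a.s. with bounded expectation since the walk is in a bounded region). By the OST, E[X_τ] = E[X_0] = 102. Equivalently: E[X_τ] = 184 · P(hit 184 first) + 0 · P(hit 0 first) = 184 · (102/184) = 102.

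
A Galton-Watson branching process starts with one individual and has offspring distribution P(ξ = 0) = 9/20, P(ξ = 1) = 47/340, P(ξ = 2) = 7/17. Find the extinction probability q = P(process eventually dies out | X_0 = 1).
q = 1

Mean offspring μ = 0·9/20 + 1·47/340 + 2·7/17 = 327/340 ≤ 1. For μ ≤ 1 with offspring not concentrated at 1, the Galton-Watson process goes extinct almost surely, so q = 1.
(Algebraic check: The pgf is f(s) = 9/20 + 47/340·s + 7/17·s². The extinction probability q is the smallest fixed point of f in [0, 1]. Setting s = f(s):
  7/17·s² + (47/340 − 1)·s + 9/20 = 0
  7/17·s² − (9/20 + 7/17)·s + 9/20 = 0
which factors as (s − 1)·(7/17·s − 9/20) = 0, giving roots s = 1 and s = (9/20)/(7/17) = 153/140. Since 153/140 ≥ 1, the smallest root in [0, 1] is s = 1.)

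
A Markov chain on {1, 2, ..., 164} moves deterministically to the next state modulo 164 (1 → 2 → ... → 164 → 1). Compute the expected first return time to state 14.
E[T_14 | X_0 = 14] = 164

The chain cycles deterministically, so starting at state 14 it returns in exactly 164 steps. Equivalently, the stationary distribution is uniform π_j = 1/164 for every state j, so by Kac's formula E[T_14] = 1/π_14 = 164.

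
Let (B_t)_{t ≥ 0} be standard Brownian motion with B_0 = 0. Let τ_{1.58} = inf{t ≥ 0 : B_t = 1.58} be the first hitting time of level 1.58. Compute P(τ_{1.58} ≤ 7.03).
P(τ_{1.58} ≤ 7.03) = 2(1 − Φ(1.58/√7.03)) = 2(1 − Φ(0.5959)) ≈ 0.5512

By the reflection principle for standard BM, P(τ_b ≤ t) = 2 · P(B_t ≥ b). Since B_t ~ N(0, t), P(B_t ≥ 1.58) = 1 − Φ(1.58/√t) = 1 − Φ(1.58/√7.03) = 1 − Φ(0.5959) ≈ 0.27562. Doubling: P(τ_{1.58} ≤ 7.03) ≈ 2 · 0.27562 = 0.55124 ≈ 0.5512.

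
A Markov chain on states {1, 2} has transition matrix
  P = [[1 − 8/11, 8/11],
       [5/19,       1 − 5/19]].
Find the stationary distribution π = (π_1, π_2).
π_1 = 55/207, π_2 = 152/207

Solve πP = π with π_1 + π_2 = 1. From πP = π: π_1 · (1 − 8/11) + π_2 · 5/19 = π_1 ⇒ π_2 · 5/19 = π_1 · 8/11 ⇒ π_2/π_1 = (8/11)/(5/19) = 152/55. Together with π_1 + π_2 = 1:
  π_1 = (5/19)/(8/11 + 5/19) = (5/19)/(207/209) = 55/207,
  π_2 = (8/11)/(8/11 + 5/19) = (8/11)/(207/209) = 152/207.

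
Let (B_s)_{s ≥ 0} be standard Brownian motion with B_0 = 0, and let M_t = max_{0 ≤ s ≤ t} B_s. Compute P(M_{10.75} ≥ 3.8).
P(M_{10.75} ≥ 3.8) = 2·P(B_{10.75} ≥ 3.8) = 2(1 − Φ(3.8/√10.75)) ≈ 0.2465

By the reflection principle for Brownian motion, P(M_t ≥ a) = 2 · P(B_t ≥ a) for a ≥ 0. Since B_t ~ N(0, t), P(B_t ≥ 3.8) = 1 − Φ(3.8/√t) = 1 − Φ(3.8/√10.75) = 1 − Φ(1.1590). So
  P(M_{10.75} ≥ 3.8) = 2(1 − Φ(1.1590)) ≈ 0.2465.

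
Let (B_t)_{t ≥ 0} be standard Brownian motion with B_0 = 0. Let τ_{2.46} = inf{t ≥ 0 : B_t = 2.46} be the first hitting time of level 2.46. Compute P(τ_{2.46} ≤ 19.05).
P(τ_{2.46} ≤ 19.05) = 2(1 − Φ(2.46/√19.05)) = 2(1 − Φ(0.5636)) ≈ 0.5730

By the reflection principle for standard BM, P(τ_b ≤ t) = 2 · P(B_t ≥ b). Since B_t ~ N(0, t), P(B_t ≥ 2.46) = 1 − Φ(2.46/√t) = 1 − Φ(2.46/√19.05) = 1 − Φ(0.5636) ≈ 0.28651. Doubling: P(τ_{2.46} ≤ 19.05) ≈ 2 · 0.28651 = 0.57302 ≈ 0.5730.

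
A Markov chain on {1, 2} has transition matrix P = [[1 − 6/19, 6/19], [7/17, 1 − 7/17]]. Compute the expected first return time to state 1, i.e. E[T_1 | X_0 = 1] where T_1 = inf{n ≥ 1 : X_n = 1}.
E[T_1 | X_0 = 1] = 1/π_1 = 235/133

For an irreducible recurrent Markov chain with stationary distribution π, E[T_i | X_0 = i] = 1/π_i (Kac's formula). Here π_1 = (7/17)/(6/19 + 7/17) = (7/17)/(235/323) = 133/235, so E[T_1 | X_0 = 1] = 1/π_1 = (6/19 + 7/17)/(7/17) = (235/323)/(7/17) = 235/133.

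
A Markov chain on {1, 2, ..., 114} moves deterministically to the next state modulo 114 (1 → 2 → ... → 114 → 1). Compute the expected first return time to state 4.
E[T_4 | X_0 = 4] = 114

The chain cycles deterministically, so starting at state 4 it returns in exactly 114 steps. Equivalently, the stationary distribution is uniform π_j = 1/114 for every state j, so by Kac's formula E[T_4] = 1/π_4 = 114.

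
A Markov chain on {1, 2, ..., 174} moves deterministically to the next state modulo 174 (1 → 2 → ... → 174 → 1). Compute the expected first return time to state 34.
E[T_34 | X_0 = 34] = 174

The chain cycles deterministically, so starting at state 34 it returns in exactly 174 steps. Equivalently, the stationary distribution is uniform π_j = 1/174 for every state j, so by Kac's formula E[T_34] = 1/π_34 = 174.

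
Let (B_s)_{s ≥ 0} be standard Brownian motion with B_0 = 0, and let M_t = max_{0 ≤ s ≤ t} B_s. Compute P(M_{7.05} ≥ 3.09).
P(M_{7.05} ≥ 3.09) = 2·P(B_{7.05} ≥ 3.09) = 2(1 − Φ(3.09/√7.05)) ≈ 0.2445

By the reflection principle for Brownian motion, P(M_t ≥ a) = 2 · P(B_t ≥ a) for a ≥ 0. Since B_t ~ N(0, t), P(B_t ≥ 3.09) = 1 − Φ(3.09/√t) = 1 − Φ(3.09/√7.05) = 1 − Φ(1.1638). So
  P(M_{7.05} ≥ 3.09) = 2(1 − Φ(1.1638)) ≈ 0.2445.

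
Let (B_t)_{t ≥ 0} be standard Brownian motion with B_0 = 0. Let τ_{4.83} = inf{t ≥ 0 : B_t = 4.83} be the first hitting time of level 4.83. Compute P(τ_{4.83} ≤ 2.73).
P(τ_{4.83} ≤ 2.73) = 2(1 − Φ(4.83/√2.73)) = 2(1 − Φ(2.9232)) ≈ 0.0035

By the reflection principle for standard BM, P(τ_b ≤ t) = 2 · P(B_t ≥ b). Since B_t ~ N(0, t), P(B_t ≥ 4.83) = 1 − Φ(4.83/√t) = 1 − Φ(4.83/√2.73) = 1 − Φ(2.9232) ≈ 0.00173. Doubling: P(τ_{4.83} ≤ 2.73) ≈ 2 · 0.00173 = 0.00346 ≈ 0.0035.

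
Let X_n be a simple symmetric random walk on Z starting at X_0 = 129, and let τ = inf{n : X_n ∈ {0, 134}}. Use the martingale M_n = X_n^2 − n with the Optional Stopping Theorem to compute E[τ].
E[τ] = 645

M_n = X_n^2 − n is a martingale (since E[X_{n+1}^2 | F_n] = X_n^2 + 1). By OST (τ has finite mean in a bounded region), E[M_τ] = E[M_0] = X_0^2 − 0 = 129^2 = 16641. Also E[M_τ] = E[X_τ^2] − E[τ]. The walk exits at 0 or 134, with P(hit 134 first) = 129/134, so E[X_τ^2] = 134^2 · 129/134 + 0 = 17286. Thus E[τ] = E[X_τ^2] − E[M_τ] = 17286 − 16641 = 645 = 129(134 − 129) = 645.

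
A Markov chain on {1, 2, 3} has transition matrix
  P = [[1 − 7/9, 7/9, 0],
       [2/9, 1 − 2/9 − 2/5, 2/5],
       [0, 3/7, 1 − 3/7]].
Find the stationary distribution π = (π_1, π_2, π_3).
π = (30/233, 105/233, 98/233)

This is a birth-death chain on three states, which satisfies detailed balance: π_1 · P_{12} = π_2 · P_{21} and π_2 · P_{23} = π_3 · P_{32}.
From π_1 · 7/9 = π_2 · 2/9: π_2/π_1 = (7/9)/(2/9) = 7/2.
From π_2 · 2/5 = π_3 · 3/7: π_3/π_2 = (2/5)/(3/7) = 14/15.
Take π_1 proportional to 1; then unnormalized π = (1, 7/2, 49/15). Normalize by dividing by the sum 233/30:
  π = (30/233, 105/233, 98/233).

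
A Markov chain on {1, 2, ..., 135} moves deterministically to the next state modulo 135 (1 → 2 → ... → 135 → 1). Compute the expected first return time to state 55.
E[T_55 | X_0 = 55] = 135

The chain cycles deterministically, so starting at state 55 it returns in exactly 135 steps. Equivalently, the stationary distribution is uniform π_j = 1/135 for every state j, so by Kac's formula E[T_55] = 1/π_55 = 135.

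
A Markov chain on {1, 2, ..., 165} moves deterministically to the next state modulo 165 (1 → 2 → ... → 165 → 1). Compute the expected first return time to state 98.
E[T_98 | X_0 = 98] = 165

The chain cycles deterministically, so starting at state 98 it returns in exactly 165 steps. Equivalently, the stationary distribution is uniform π_j = 1/165 for every state j, so by Kac's formula E[T_98] = 1/π_98 = 165.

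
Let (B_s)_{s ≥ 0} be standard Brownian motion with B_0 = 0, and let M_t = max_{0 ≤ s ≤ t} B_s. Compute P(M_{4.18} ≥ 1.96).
P(M_{4.18} ≥ 1.96) = 2·P(B_{4.18} ≥ 1.96) = 2(1 − Φ(1.96/√4.18)) ≈ 0.3377

By the reflection principle for Brownian motion, P(M_t ≥ a) = 2 · P(B_t ≥ a) for a ≥ 0. Since B_t ~ N(0, t), P(B_t ≥ 1.96) = 1 − Φ(1.96/√t) = 1 − Φ(1.96/√4.18) = 1 − Φ(0.9587). So
  P(M_{4.18} ≥ 1.96) = 2(1 − Φ(0.9587)) ≈ 0.3377.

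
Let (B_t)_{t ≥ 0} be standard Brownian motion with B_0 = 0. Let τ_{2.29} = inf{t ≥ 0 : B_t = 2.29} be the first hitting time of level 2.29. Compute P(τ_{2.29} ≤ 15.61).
P(τ_{2.29} ≤ 15.61) = 2(1 − Φ(2.29/√15.61)) = 2(1 − Φ(0.5796)) ≈ 0.5622

By the reflection principle for standard BM, P(τ_b ≤ t) = 2 · P(B_t ≥ b). Since B_t ~ N(0, t), P(B_t ≥ 2.29) = 1 − Φ(2.29/√t) = 1 − Φ(2.29/√15.61) = 1 − Φ(0.5796) ≈ 0.28109. Doubling: P(τ_{2.29} ≤ 15.61) ≈ 2 · 0.28109 = 0.56218 ≈ 0.5622.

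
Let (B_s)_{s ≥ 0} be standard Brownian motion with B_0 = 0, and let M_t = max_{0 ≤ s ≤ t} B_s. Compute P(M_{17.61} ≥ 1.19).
P(M_{17.61} ≥ 1.19) = 2·P(B_{17.61} ≥ 1.19) = 2(1 − Φ(1.19/√17.61)) ≈ 0.7767

By the reflection principle for Brownian motion, P(M_t ≥ a) = 2 · P(B_t ≥ a) for a ≥ 0. Since B_t ~ N(0, t), P(B_t ≥ 1.19) = 1 − Φ(1.19/√t) = 1 − Φ(1.19/√17.61) = 1 − Φ(0.2836). So
  P(M_{17.61} ≥ 1.19) = 2(1 − Φ(0.2836)) ≈ 0.7767.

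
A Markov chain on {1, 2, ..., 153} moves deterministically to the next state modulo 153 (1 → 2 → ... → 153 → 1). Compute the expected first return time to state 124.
E[T_124 | X_0 = 124] = 153

The chain cycles deterministically, so starting at state 124 it returns in exactly 153 steps. Equivalently, the stationary distribution is uniform π_j = 1/153 for every state j, so by Kac's formula E[T_124] = 1/π_124 = 153.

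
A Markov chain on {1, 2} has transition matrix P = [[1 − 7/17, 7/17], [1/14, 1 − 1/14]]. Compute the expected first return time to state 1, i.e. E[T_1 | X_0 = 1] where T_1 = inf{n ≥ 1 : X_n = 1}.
E[T_1 | X_0 = 1] = 1/π_1 = 115/17

For an irreducible recurrent Markov chain with stationary distribution π, E[T_i | X_0 = i] = 1/π_i (Kac's formula). Here π_1 = (1/14)/(7/17 + 1/14) = (1/14)/(115/238) = 17/115, so E[T_1 | X_0 = 1] = 1/π_1 = (7/17 + 1/14)/(1/14) = (115/238)/(1/14) = 115/17.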